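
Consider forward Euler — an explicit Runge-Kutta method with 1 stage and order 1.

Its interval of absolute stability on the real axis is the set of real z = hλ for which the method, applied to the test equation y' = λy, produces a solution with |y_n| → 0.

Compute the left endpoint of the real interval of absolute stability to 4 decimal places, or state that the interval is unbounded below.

Set f=λy, z=hλ:
  order 1, 1-stage ⇒ R(z)=1+z
  (e.g. R(-1.28)=-0.28000, |R|=0.28000)

Need |R(x)|<1, x<0.
x=-1.28: |R|=0.2800
|R(-1.79)|=0.7900 |R(-1.31)|=0.3100 |R(-1.03)|=0.0300
Bisect:
  x_lo=-2.5471 |R|=1.5471  x_hi=-0.2690 |R|=0.7310
  mid=-1.40804 |R|=0.40804 →hi
  mid=-1.97757 |R|=0.97757 →hi
  mid=-2.26234 |R|=1.26234 →lo
  mid=-2.11995 |R|=1.11995 →lo
  mid=-2.04876 |R|=1.04876 →lo
  mid=-2.01317 |R|=1.01317 →lo
  mid=-1.99537 |R|=0.99537 →hi
  mid=-2.00427 |R|=1.00427 →lo
  ...
  [-2.00010,-1.99996] ⇒ x*=-2.0000
So |R|<1 on (-2.0000, 0).

z* = -2.0000.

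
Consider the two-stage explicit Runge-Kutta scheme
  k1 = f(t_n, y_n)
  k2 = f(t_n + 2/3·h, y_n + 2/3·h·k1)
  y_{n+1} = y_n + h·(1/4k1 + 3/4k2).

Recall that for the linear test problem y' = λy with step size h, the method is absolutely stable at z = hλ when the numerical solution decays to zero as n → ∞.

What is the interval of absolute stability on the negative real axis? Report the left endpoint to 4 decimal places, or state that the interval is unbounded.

On y'=λy, z=hλ:
  k1=λy_n ⇒ h·k1=z·y_n;  k2=λ(1+2/3z)y_n ⇒ h·k2=z(1+2/3z)y_n
  y_{n+1}/y_n = 1 + 1/4z + 3/4z(1+2/3z) = 1 + z + 1/2z²
  so R(z) = 1 + z + 1/2z².

Find x<0 with |R(x)|<1.
x=-1.44: |R|=0.5968
R=1: x+1/2x²=0 ⇒ x=−2=-2.0000; min R=1−1/(4·1/2)=0.5000>−1
Confirm numerically:
  x=-1.970: |R|=0.97045 <1
  x=-1.660: |R|=0.71780 <1
  x=-1.560: |R|=0.65680 <1
  x=-2.470: |R|=1.58045 >1
  x=-2.185: |R|=1.20211 >1
  x=-2.124: |R|=1.13169 >1
Interval (-2.0000, 0).

(-2.0000, 0).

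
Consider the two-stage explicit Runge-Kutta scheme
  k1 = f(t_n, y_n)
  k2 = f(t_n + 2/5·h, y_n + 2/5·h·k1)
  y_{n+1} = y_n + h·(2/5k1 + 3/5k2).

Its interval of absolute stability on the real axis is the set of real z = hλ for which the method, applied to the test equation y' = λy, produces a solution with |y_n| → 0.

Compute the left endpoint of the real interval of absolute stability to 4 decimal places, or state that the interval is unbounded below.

With y'=λy (z=hλ):
  k1=λy_n ⇒ h·k1=z·y_n;  k2=λ(1+2/5z)y_n ⇒ h·k2=z(1+2/5z)y_n
  y_{n+1}/y_n = 1 + 2/5z + 3/5z(1+2/5z) = 1 + z + 6/25z²
  R(z) = 1 + z + 6/25z².

Need |R(x)|<1, x<0.
x=-1.11: |R|=0.1857
R=1: x+6/25x²=0 ⇒ x=−25/6=-4.1667; min R=1−1/(4·6/25)=-0.0417>−1
Confirm numerically:
  x=-2.859: |R|=0.10273 <1
  x=-2.253: |R|=0.03476 <1
  x=-2.091: |R|=0.04165 <1
  x=-1.717: |R|=0.00946 <1
  x=-4.615: |R|=1.49657 >1
  x=-4.529: |R|=1.39384 >1
Stable set (-4.1667, 0).

z* = -4.1667.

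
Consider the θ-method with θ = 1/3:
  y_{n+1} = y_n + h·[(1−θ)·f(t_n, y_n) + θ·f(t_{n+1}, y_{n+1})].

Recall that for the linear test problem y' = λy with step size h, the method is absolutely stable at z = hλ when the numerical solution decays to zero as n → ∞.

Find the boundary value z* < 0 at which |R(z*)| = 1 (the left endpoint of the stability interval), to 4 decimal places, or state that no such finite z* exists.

Test eqn y'=λy, z=hλ:
  y_{n+1} = y_n + z·[2/3·y_n + 1/3·y_{n+1}] ⇒ (1 − 1/3z)y_{n+1} = (1 + 2/3z)y_n
  so R(z) = (1 + 2/3z)/(1 − 1/3z).

Boundary: |R(x)|=1, x<0.
x=-1.77: |R|=0.1132
R=−1: 1+2/3x = −1+1/3x ⇒ -1/3x=2 ⇒ x=2/(-1/3)=-6.0000
Confirm numerically:
  x=-5.900: |R|=0.98876 <1
  x=-5.283: |R|=0.91344 <1
  x=-2.719: |R|=0.42630 <1
  x=-6.282: |R|=1.03038 >1
  x=-6.083: |R|=1.00914 >1
Interval (-6.0000, 0).

z* = -6.0000.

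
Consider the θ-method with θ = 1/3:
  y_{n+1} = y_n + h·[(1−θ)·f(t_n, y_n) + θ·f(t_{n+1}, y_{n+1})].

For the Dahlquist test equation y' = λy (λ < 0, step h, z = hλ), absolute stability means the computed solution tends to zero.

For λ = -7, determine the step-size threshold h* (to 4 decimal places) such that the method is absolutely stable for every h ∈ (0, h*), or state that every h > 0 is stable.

(-6.0000,0); λ=-7 ⇒ h* = (6)/7 = 0.8571.

On y'=λy, z=hλ:
  y_{n+1} = y_n + z·[2/3·y_n + 1/3·y_{n+1}] ⇒ (1 − 1/3z)y_{n+1} = (1 + 2/3z)y_n
  so R(z) = (1 + 2/3z)/(1 − 1/3z).

Solve |R(x)|<1 on ℝ⁻.
x=-1.42: |R|=0.0362
R=−1: 1+2/3x = −1+1/3x ⇒ -1/3x=2 ⇒ x=2/(-1/3)=-6.0000
Confirm numerically:
  x=-4.850: |R|=0.85350 <1
  x=-4.432: |R|=0.78902 <1
  x=-2.881: |R|=0.46965 <1
  x=-2.550: |R|=0.37838 <1
  x=-6.376: |R|=1.04010 >1
  x=-6.173: |R|=1.01886 >1
  x=-6.114: |R|=1.01251 >1
Interval (-6.0000, 0).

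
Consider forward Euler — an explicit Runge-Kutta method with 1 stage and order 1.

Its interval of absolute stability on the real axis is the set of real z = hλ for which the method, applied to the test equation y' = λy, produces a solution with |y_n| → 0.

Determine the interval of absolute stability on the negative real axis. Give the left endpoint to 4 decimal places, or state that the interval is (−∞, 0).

z∈(-2.0000,0).

On y'=λy, z=hλ:
  order 1, 1-stage ⇒ R(z)=1+z
  (e.g. R(-1.07)=-0.07000, |R|=0.07000)

Solve |R(x)|<1 on ℝ⁻.
x=-1.07: |R|=0.0700
|R(-1.92)|=0.9200 |R(-1.57)|=0.5700 |R(-0.97)|=0.0300
Bisect:
  x_lo=-2.8763 |R|=1.8763  x_hi=-0.3156 |R|=0.6844
  mid=-1.59592 |R|=0.59592 →hi
  mid=-2.23610 |R|=1.23610 →lo
  mid=-1.91601 |R|=0.91601 →hi
  mid=-2.07605 |R|=1.07605 →lo
  mid=-1.99603 |R|=0.99603 →hi
  mid=-2.03604 |R|=1.03604 →lo
  mid=-2.01604 |R|=1.01604 →lo
  ...
  [-2.00009,-1.99994] ⇒ x*=-2.0000
Stable set (-2.0000, 0).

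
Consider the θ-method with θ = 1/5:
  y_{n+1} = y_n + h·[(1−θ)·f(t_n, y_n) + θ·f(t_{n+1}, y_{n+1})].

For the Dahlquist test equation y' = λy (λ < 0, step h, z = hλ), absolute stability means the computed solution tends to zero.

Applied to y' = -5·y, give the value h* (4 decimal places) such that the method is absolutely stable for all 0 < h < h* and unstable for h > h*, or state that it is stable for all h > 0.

Test eqn y'=λy, z=hλ:
  y_{n+1} = y_n + z·[4/5·y_n + 1/5·y_{n+1}] ⇒ (1 − 1/5z)y_{n+1} = (1 + 4/5z)y_n
  so R(z) = (1 + 4/5z)/(1 − 1/5z).

Boundary: |R(x)|=1, x<0.
x=-1.45: |R|=0.1240
R=−1: 1+4/5x = −1+1/5x ⇒ -3/5x=2 ⇒ x=2/(-3/5)=-3.3333
Confirm numerically:
  x=-3.056: |R|=0.89672 <1
  x=-2.460: |R|=0.64879 <1
  x=-2.242: |R|=0.54791 <1
  x=-1.776: |R|=0.31051 <1
  x=-3.540: |R|=1.07260 >1
  x=-3.535: |R|=1.07088 >1
  x=-3.368: |R|=1.01243 >1
So |R|<1 on (-3.3333, 0).

(-3.3333,0); λ=-5 ⇒ h* = (10/3)/5 = 0.6667.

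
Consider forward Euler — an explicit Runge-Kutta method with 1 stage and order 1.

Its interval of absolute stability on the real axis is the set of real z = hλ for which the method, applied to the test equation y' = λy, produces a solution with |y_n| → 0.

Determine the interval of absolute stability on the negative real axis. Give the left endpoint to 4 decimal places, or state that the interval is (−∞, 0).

(-2.0000, 0).

Test eqn y'=λy, z=hλ:
  order 1, 1-stage ⇒ R(z)=1+z
  (e.g. R(-1.71)=-0.71000, |R|=0.71000)

Need |R(x)|<1, x<0.
x=-1.71: |R|=0.7100
|R(-1.76)|=0.7600 |R(-1.69)|=0.6900 |R(-0.82)|=0.1800
Bisect:
  x_lo=-2.4065 |R|=1.4065  x_hi=-0.1416 |R|=0.8584
  mid=-1.27403 |R|=0.27403 →hi
  mid=-1.84025 |R|=0.84025 →hi
  mid=-2.12336 |R|=1.12336 →lo
  mid=-1.98181 |R|=0.98181 →hi
  mid=-2.05258 |R|=1.05258 →lo
  mid=-2.01720 |R|=1.01720 →lo
  mid=-1.99950 |R|=0.99950 →hi
  mid=-2.00835 |R|=1.00835 →lo
  mid=-2.00393 |R|=1.00393 →lo
  mid=-2.00171 |R|=1.00171 →lo
  ...
  [-2.00005,-1.99992] ⇒ x*=-2.0000
Stable set (-2.0000, 0).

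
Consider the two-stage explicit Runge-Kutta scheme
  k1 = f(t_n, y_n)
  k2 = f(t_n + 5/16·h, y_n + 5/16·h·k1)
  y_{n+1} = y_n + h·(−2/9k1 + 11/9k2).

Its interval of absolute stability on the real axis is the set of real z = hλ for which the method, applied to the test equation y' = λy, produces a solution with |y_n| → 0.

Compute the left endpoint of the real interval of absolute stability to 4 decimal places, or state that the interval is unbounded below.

z* = -2.6182.

On y'=λy, z=hλ:
  k1=λy_n ⇒ h·k1=z·y_n;  k2=λ(1+5/16z)y_n ⇒ h·k2=z(1+5/16z)y_n
  y_{n+1}/y_n = 1 − 2/9z + 11/9z(1+5/16z) = 1 + z + 55/144z²
  R(z) = 1 + z + 55/144z².

Find x<0 with |R(x)|<1.
x=-1.67: |R|=0.3952
R=1: x+55/144x²=0 ⇒ x=−144/55=-2.6182; min R=1−1/(4·55/144)=0.3455>−1
Confirm numerically:
  x=-2.275: |R|=0.70180 <1
  x=-1.294: |R|=0.34554 <1
  x=-1.285: |R|=0.34568 <1
  x=-2.969: |R|=1.39783 >1
  x=-2.851: |R|=1.25352 >1
Interval (-2.6182, 0).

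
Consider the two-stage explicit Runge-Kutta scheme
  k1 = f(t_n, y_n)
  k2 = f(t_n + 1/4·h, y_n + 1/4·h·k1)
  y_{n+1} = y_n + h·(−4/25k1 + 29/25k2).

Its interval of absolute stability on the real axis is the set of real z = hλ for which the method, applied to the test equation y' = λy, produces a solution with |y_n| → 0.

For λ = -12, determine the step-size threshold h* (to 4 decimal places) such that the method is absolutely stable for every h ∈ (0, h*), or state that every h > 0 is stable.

(-3.4483,0); λ=-12 ⇒ h* = (100/29)/12 = 0.2874.

Set f=λy, z=hλ:
  k1=λy_n ⇒ h·k1=z·y_n;  k2=λ(1+1/4z)y_n ⇒ h·k2=z(1+1/4z)y_n
  y_{n+1}/y_n = 1 − 4/25z + 29/25z(1+1/4z) = 1 + z + 29/100z²
  ⇒ R(z) = 1 + z + 29/100z².

Boundary: |R(x)|=1, x<0.
x=-0.83: |R|=0.3698
R=1: x+29/100x²=0 ⇒ x=−100/29=-3.4483; min R=1−1/(4·29/100)=0.1379>−1
Confirm numerically:
  x=-3.381: |R|=0.93404 <1
  x=-2.411: |R|=0.27475 <1
  x=-1.484: |R|=0.15465 <1
  x=-3.739: |R|=1.31524 >1
  x=-3.535: |R|=1.08891 >1
  x=-3.482: |R|=1.03405 >1
Interval (-3.4483, 0).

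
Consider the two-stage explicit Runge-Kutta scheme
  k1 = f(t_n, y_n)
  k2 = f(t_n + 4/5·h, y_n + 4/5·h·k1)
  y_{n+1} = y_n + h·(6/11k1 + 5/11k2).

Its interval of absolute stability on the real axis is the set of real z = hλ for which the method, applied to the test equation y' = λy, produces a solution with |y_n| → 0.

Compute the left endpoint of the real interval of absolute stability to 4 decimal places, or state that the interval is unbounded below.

z* = -2.7500.

Set f=λy, z=hλ:
  k1=λy_n ⇒ h·k1=z·y_n;  k2=λ(1+4/5z)y_n ⇒ h·k2=z(1+4/5z)y_n
  y_{n+1}/y_n = 1 + 6/11z + 5/11z(1+4/5z) = 1 + z + 4/11z²
  Hence R(z) = 1 + z + 4/11z².

Need |R(x)|<1, x<0.
x=-1.74: |R|=0.3609
R=1: x+4/11x²=0 ⇒ x=−11/4=-2.7500; min R=1−1/(4·4/11)=0.3125>−1
Confirm numerically:
  x=-2.068: |R|=0.48714 <1
  x=-1.650: |R|=0.34000 <1
  x=-1.288: |R|=0.31525 <1
  x=-1.272: |R|=0.31636 <1
  x=-3.027: |R|=1.30490 >1
  x=-2.893: |R|=1.15044 >1
  x=-2.867: |R|=1.12198 >1
Interval (-2.7500, 0).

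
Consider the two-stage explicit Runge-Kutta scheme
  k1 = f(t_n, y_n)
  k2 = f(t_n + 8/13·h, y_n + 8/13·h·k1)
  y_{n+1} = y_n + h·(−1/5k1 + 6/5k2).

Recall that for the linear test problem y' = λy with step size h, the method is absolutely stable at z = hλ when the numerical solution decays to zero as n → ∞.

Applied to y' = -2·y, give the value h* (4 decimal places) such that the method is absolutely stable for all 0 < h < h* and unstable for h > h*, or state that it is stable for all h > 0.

(-1.3542,0); λ=-2 ⇒ h* = (65/48)/2 = 0.6771.

On y'=λy, z=hλ:
  k1=λy_n ⇒ h·k1=z·y_n;  k2=λ(1+8/13z)y_n ⇒ h·k2=z(1+8/13z)y_n
  y_{n+1}/y_n = 1 − 1/5z + 6/5z(1+8/13z) = 1 + z + 48/65z²
  Hence R(z) = 1 + z + 48/65z².

Boundary: |R(x)|=1, x<0.
x=-1.32: |R|=0.9667
R=1: x+48/65x²=0 ⇒ x=−65/48=-1.3542; min R=1−1/(4·48/65)=0.6615>−1
Confirm numerically:
  x=-1.210: |R|=0.87118 <1
  x=-1.114: |R|=0.80243 <1
  x=-0.667: |R|=0.66153 <1
  x=-1.854: |R|=1.68433 >1
  x=-1.603: |R|=1.29456 >1
  x=-1.454: |R|=1.10719 >1
Stable set (-1.3542, 0).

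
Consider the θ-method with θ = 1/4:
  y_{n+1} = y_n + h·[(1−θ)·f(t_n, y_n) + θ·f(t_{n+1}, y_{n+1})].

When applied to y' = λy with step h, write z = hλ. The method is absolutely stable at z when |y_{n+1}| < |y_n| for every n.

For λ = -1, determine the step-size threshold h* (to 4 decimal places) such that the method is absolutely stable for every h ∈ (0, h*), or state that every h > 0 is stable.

With y'=λy (z=hλ):
  y_{n+1} = y_n + z·[3/4·y_n + 1/4·y_{n+1}] ⇒ (1 − 1/4z)y_{n+1} = (1 + 3/4z)y_n
  R(z) = (1 + 3/4z)/(1 − 1/4z).

Boundary: |R(x)|=1, x<0.
x=-1.57: |R|=0.1275
R=−1: 1+3/4x = −1+1/4x ⇒ -1/2x=2 ⇒ x=2/(-1/2)=-4.0000
Confirm numerically:
  x=-3.619: |R|=0.89999 <1
  x=-2.562: |R|=0.56172 <1
  x=-1.958: |R|=0.31454 <1
  x=-4.564: |R|=1.13171 >1
  x=-4.305: |R|=1.07345 >1
  x=-4.272: |R|=1.06576 >1
Stable set (-4.0000, 0).

(-4.0000,0); λ=-1 ⇒ h* = (4)/1 = 4.0000.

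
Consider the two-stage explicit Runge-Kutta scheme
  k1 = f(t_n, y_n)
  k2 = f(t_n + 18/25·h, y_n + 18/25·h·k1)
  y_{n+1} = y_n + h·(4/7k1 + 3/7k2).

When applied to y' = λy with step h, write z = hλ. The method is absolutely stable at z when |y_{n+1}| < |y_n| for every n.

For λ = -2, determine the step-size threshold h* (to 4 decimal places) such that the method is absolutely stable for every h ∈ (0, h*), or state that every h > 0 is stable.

Test eqn y'=λy, z=hλ:
  k1=λy_n ⇒ h·k1=z·y_n;  k2=λ(1+18/25z)y_n ⇒ h·k2=z(1+18/25z)y_n
  y_{n+1}/y_n = 1 + 4/7z + 3/7z(1+18/25z) = 1 + z + 54/175z²
  Hence R(z) = 1 + z + 54/175z².

Solve |R(x)|<1 on ℝ⁻.
x=-0.7: |R|=0.4512
R=1: x+54/175x²=0 ⇒ x=−175/54=-3.2407; min R=1−1/(4·54/175)=0.1898>−1
Confirm numerically:
  x=-3.053: |R|=0.82314 <1
  x=-2.784: |R|=0.60763 <1
  x=-1.382: |R|=0.20735 <1
  x=-3.633: |R|=1.43974 >1
  x=-3.391: |R|=1.15723 >1
Stable set (-3.2407, 0).

(-3.2407,0); λ=-2 ⇒ h* = (175/54)/2 = 1.6204.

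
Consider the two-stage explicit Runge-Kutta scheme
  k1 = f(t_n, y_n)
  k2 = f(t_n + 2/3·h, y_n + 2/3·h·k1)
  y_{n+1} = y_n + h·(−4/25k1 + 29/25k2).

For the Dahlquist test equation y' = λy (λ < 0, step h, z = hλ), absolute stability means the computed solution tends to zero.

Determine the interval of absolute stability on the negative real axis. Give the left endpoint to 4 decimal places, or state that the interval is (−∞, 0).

z∈(-1.2931,0).

Test eqn y'=λy, z=hλ:
  k1=λy_n ⇒ h·k1=z·y_n;  k2=λ(1+2/3z)y_n ⇒ h·k2=z(1+2/3z)y_n
  y_{n+1}/y_n = 1 − 4/25z + 29/25z(1+2/3z) = 1 + z + 58/75z²
  so R(z) = 1 + z + 58/75z².

Find x<0 with |R(x)|<1.
x=-0.91: |R|=0.7304
R=1: x+58/75x²=0 ⇒ x=−75/58=-1.2931; min R=1−1/(4·58/75)=0.6767>−1
Confirm numerically:
  x=-0.798: |R|=0.69446 <1
  x=-0.729: |R|=0.68198 <1
  x=-0.674: |R|=0.67731 <1
  x=-0.638: |R|=0.67678 <1
  x=-1.649: |R|=1.45385 >1
  x=-1.433: |R|=1.15503 >1
So |R|<1 on (-1.2931, 0).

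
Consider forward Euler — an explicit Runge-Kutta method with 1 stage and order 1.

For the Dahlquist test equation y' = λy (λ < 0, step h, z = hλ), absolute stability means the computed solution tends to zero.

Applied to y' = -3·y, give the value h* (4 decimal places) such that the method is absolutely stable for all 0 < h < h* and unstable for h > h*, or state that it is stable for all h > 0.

Test eqn y'=λy, z=hλ:
  order 1, 1-stage ⇒ R(z)=1+z
  (e.g. R(-0.43)=0.57000, |R|=0.57000)

Boundary: |R(x)|=1, x<0.
x=-0.43: |R|=0.5700
|R(-1.85)|=0.8500 |R(-1.28)|=0.2800 |R(-0.7)|=0.3000
Bisect:
  x_lo=-2.4578 |R|=1.4578  x_hi=-0.3894 |R|=0.6106
  mid=-1.42361 |R|=0.42361 →hi
  mid=-1.94070 |R|=0.94070 →hi
  mid=-2.19924 |R|=1.19924 →lo
  mid=-2.06997 |R|=1.06997 →lo
  mid=-2.00534 |R|=1.00534 →lo
  mid=-1.97302 |R|=0.97302 →hi
  mid=-1.98918 |R|=0.98918 →hi
  mid=-1.99726 |R|=0.99726 →hi
  mid=-2.00130 |R|=1.00130 →lo
  ...
  [-2.00003,-1.99991] ⇒ x*=-2.0000
Interval (-2.0000, 0).

(-2.0000,0); λ=-3 ⇒ h* = 0.6667.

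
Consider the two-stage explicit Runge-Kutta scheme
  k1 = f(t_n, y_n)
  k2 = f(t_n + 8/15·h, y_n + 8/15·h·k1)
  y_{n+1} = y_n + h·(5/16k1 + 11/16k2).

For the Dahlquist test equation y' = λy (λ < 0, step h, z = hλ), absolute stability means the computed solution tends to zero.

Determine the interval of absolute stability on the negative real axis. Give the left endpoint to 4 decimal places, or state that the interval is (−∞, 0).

Set f=λy, z=hλ:
  k1=λy_n ⇒ h·k1=z·y_n;  k2=λ(1+8/15z)y_n ⇒ h·k2=z(1+8/15z)y_n
  y_{n+1}/y_n = 1 + 5/16z + 11/16z(1+8/15z) = 1 + z + 11/30z²
  so R(z) = 1 + z + 11/30z².

Need |R(x)|<1, x<0.
x=-1.45: |R|=0.3209
R=1: x+11/30x²=0 ⇒ x=−30/11=-2.7273; min R=1−1/(4·11/30)=0.3182>−1
Confirm numerically:
  x=-1.979: |R|=0.45703 <1
  x=-1.426: |R|=0.31961 <1
  x=-1.355: |R|=0.31821 <1
  x=-3.115: |R|=1.44285 >1
  x=-3.068: |R|=1.38330 >1
So |R|<1 on (-2.7273, 0).

(-2.7273, 0).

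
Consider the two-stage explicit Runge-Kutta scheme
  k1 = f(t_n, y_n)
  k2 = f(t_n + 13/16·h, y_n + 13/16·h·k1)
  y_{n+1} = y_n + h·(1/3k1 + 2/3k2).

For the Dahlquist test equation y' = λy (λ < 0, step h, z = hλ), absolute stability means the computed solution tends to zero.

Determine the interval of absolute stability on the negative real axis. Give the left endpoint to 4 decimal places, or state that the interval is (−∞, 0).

Set f=λy, z=hλ:
  k1=λy_n ⇒ h·k1=z·y_n;  k2=λ(1+13/16z)y_n ⇒ h·k2=z(1+13/16z)y_n
  y_{n+1}/y_n = 1 + 1/3z + 2/3z(1+13/16z) = 1 + z + 13/24z²
  Hence R(z) = 1 + z + 13/24z².

Find x<0 with |R(x)|<1.
x=-1.58: |R|=0.7722
R=1: x+13/24x²=0 ⇒ x=−24/13=-1.8462; min R=1−1/(4·13/24)=0.5385>−1
Confirm numerically:
  x=-1.280: |R|=0.60747 <1
  x=-0.965: |R|=0.53941 <1
  x=-0.903: |R|=0.53868 <1
  x=-2.045: |R|=1.22026 >1
  x=-1.923: |R|=1.08004 >1
Stable set (-1.8462, 0).

(-1.8462, 0).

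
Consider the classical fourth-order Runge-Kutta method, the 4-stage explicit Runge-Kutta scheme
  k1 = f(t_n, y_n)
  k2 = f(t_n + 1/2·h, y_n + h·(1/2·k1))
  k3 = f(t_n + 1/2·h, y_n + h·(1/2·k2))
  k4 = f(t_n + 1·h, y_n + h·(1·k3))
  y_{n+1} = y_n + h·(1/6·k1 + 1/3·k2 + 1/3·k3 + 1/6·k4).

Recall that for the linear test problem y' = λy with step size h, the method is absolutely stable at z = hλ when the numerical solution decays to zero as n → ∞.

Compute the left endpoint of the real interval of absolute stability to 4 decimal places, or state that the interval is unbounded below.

Set f=λy, z=hλ:
  order 4, 4-stage ⇒ R(z)=1+z+z^2/2+z^3/6+z^4/24
  (e.g. R(-0.97)=0.38523, |R|=0.38523)

Boundary: |R(x)|=1, x<0.
x=-0.97: |R|=0.3852
|R(-3.12)|=1.6336 |R(-2.91)|=1.2049 |R(-1.01)|=0.3717
Bisect:
  x_lo=-3.5552 |R|=2.9318  x_hi=-0.3792 |R|=0.6845
  mid=-1.96719 |R|=0.32293 →hi
  mid=-2.76121 |R|=0.96429 →hi
  mid=-3.15821 |R|=1.72407 →lo
  mid=-2.95971 |R|=1.29643 →lo
  mid=-2.86046 |R|=1.11937 →lo
  mid=-2.81083 |R|=1.03919 →lo
  mid=-2.78602 |R|=1.00110 →lo
  mid=-2.77361 |R|=0.98253 →hi
  ...
  [-2.78544,-2.78525] ⇒ x*=-2.7853
Interval (-2.7853, 0).

left endpoint -2.7853.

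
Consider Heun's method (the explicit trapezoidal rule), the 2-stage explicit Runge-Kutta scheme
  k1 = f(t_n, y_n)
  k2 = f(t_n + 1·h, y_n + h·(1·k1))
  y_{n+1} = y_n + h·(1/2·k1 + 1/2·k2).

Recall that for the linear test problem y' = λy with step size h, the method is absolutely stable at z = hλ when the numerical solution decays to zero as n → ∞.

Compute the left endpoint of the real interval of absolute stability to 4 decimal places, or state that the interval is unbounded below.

left endpoint -2.0000.

On y'=λy, z=hλ:
  order 2, 2-stage ⇒ R(z)=1+z+z^2/2
  (e.g. R(-1.4)=0.58000, |R|=0.58000)

Find x<0 with |R(x)|<1.
x=-1.4: |R|=0.5800
|R(-2.25)|=1.2812 |R(-2.19)|=1.2080 |R(-1.57)|=0.6624
Bisect:
  x_lo=-2.3697 |R|=1.4380  x_hi=-0.2685 |R|=0.7676
  mid=-1.31907 |R|=0.55090 →hi
  mid=-1.84436 |R|=0.85647 →hi
  mid=-2.10701 |R|=1.11273 →lo
  mid=-1.97568 |R|=0.97598 →hi
  mid=-2.04135 |R|=1.04220 →lo
  mid=-2.00851 |R|=1.00855 →lo
  mid=-1.99210 |R|=0.99213 →hi
  mid=-2.00031 |R|=1.00031 →lo
  mid=-1.99620 |R|=0.99621 →hi
  ...
  [-2.00005,-1.99992] ⇒ x*=-2.0000
So |R|<1 on (-2.0000, 0).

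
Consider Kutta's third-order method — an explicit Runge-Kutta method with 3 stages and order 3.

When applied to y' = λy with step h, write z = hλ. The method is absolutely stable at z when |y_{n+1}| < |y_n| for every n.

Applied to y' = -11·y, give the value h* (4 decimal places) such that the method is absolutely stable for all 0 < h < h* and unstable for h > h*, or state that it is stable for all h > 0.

With y'=λy (z=hλ):
  order 3, 3-stage ⇒ R(z)=1+z+z^2/2+z^3/6
  (e.g. R(-0.56)=0.56753, |R|=0.56753)

Boundary: |R(x)|=1, x<0.
x=-0.56: |R|=0.5675
|R(-2.72)|=1.3747 |R(-2)|=0.3333 |R(-0.67)|=0.5043
Bisect:
  x_lo=-2.8898 |R|=1.7365  x_hi=-0.3519 |R|=0.7028
  mid=-1.62085 |R|=0.01698 →hi
  mid=-2.25534 |R|=0.62405 →hi
  mid=-2.57259 |R|=1.10113 →lo
  mid=-2.41396 |R|=0.84480 →hi
  mid=-2.49327 |R|=0.96827 →hi
  mid=-2.53293 |R|=1.03350 →lo
  mid=-2.51310 |R|=1.00059 →lo
  ...
  [-2.51279,-2.51264] ⇒ x*=-2.5127
So |R|<1 on (-2.5127, 0).

(-2.5127,0); λ=-11 ⇒ h* = 0.2284.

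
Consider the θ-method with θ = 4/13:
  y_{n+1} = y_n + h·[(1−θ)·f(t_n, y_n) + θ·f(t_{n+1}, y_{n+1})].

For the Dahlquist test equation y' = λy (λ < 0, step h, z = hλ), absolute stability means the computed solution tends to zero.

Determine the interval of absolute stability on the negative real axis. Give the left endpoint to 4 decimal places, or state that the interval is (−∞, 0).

Test eqn y'=λy, z=hλ:
  y_{n+1} = y_n + z·[9/13·y_n + 4/13·y_{n+1}] ⇒ (1 − 4/13z)y_{n+1} = (1 + 9/13z)y_n
  ⇒ R(z) = (1 + 9/13z)/(1 − 4/13z).

Solve |R(x)|<1 on ℝ⁻.
x=-0.6: |R|=0.4935
R=−1: 1+9/13x = −1+4/13x ⇒ -5/13x=2 ⇒ x=2/(-5/13)=-5.2000
Confirm numerically:
  x=-4.402: |R|=0.86964 <1
  x=-3.964: |R|=0.78583 <1
  x=-3.092: |R|=0.58452 <1
  x=-2.392: |R|=0.37788 <1
  x=-5.594: |R|=1.05569 >1
  x=-5.495: |R|=1.04217 >1
So |R|<1 on (-5.2000, 0).

z∈(-5.2000,0).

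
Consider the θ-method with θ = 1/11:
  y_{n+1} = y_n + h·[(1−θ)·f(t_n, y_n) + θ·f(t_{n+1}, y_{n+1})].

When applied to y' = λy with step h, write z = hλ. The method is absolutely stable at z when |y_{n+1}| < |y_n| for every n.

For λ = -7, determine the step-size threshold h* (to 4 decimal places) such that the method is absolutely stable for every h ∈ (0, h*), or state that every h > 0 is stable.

(-2.4444,0); λ=-7 ⇒ h* = (22/9)/7 = 0.3492.

With y'=λy (z=hλ):
  y_{n+1} = y_n + z·[10/11·y_n + 1/11·y_{n+1}] ⇒ (1 − 1/11z)y_{n+1} = (1 + 10/11z)y_n
  ⇒ R(z) = (1 + 10/11z)/(1 − 1/11z).

Find x<0 with |R(x)|<1.
x=-0.7: |R|=0.3419
R=−1: 1+10/11x = −1+1/11x ⇒ -9/11x=2 ⇒ x=2/(-9/11)=-2.4444
Confirm numerically:
  x=-2.016: |R|=0.70375 <1
  x=-1.800: |R|=0.54687 <1
  x=-1.672: |R|=0.45139 <1
  x=-1.013: |R|=0.07242 <1
  x=-2.910: |R|=1.30122 >1
  x=-2.627: |R|=1.12057 >1
Stable set (-2.4444, 0).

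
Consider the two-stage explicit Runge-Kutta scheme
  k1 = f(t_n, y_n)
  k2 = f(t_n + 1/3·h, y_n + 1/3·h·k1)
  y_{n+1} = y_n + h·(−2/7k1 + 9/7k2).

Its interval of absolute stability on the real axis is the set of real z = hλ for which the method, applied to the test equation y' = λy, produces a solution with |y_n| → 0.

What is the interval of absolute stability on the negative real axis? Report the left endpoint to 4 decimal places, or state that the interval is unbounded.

Set f=λy, z=hλ:
  k1=λy_n ⇒ h·k1=z·y_n;  k2=λ(1+1/3z)y_n ⇒ h·k2=z(1+1/3z)y_n
  y_{n+1}/y_n = 1 − 2/7z + 9/7z(1+1/3z) = 1 + z + 3/7z²
  R(z) = 1 + z + 3/7z².

Find x<0 with |R(x)|<1.
x=-1.35: |R|=0.4311
R=1: x+3/7x²=0 ⇒ x=−7/3=-2.3333; min R=1−1/(4·3/7)=0.4167>−1
Confirm numerically:
  x=-1.862: |R|=0.62388 <1
  x=-1.804: |R|=0.59075 <1
  x=-1.771: |R|=0.57319 <1
  x=-2.817: |R|=1.58392 >1
  x=-2.529: |R|=1.21207 >1
So |R|<1 on (-2.3333, 0).

(-2.3333, 0).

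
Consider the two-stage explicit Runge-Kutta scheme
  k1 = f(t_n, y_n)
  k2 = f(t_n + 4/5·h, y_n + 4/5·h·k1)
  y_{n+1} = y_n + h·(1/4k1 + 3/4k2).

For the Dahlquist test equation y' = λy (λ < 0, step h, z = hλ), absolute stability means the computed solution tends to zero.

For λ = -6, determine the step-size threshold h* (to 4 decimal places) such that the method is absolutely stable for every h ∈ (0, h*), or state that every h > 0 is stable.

(-1.6667,0); λ=-6 ⇒ h* = (5/3)/6 = 0.2778.

On y'=λy, z=hλ:
  k1=λy_n ⇒ h·k1=z·y_n;  k2=λ(1+4/5z)y_n ⇒ h·k2=z(1+4/5z)y_n
  y_{n+1}/y_n = 1 + 1/4z + 3/4z(1+4/5z) = 1 + z + 3/5z²
  ⇒ R(z) = 1 + z + 3/5z².

Find x<0 with |R(x)|<1.
x=-1.47: |R|=0.8265
R=1: x+3/5x²=0 ⇒ x=−5/3=-1.6667; min R=1−1/(4·3/5)=0.5833>−1
Confirm numerically:
  x=-1.401: |R|=0.77668 <1
  x=-0.908: |R|=0.58668 <1
  x=-0.804: |R|=0.58385 <1
  x=-2.190: |R|=1.68766 >1
  x=-2.175: |R|=1.66337 >1
Stable set (-1.6667, 0).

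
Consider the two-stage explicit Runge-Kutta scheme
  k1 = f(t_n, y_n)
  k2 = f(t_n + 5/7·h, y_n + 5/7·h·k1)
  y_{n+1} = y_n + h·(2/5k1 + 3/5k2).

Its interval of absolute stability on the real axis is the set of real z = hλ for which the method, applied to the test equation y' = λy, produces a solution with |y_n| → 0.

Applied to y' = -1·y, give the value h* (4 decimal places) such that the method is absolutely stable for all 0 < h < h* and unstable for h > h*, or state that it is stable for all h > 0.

(-2.3333,0); λ=-1 ⇒ h* = (7/3)/1 = 2.3333.

On y'=λy, z=hλ:
  k1=λy_n ⇒ h·k1=z·y_n;  k2=λ(1+5/7z)y_n ⇒ h·k2=z(1+5/7z)y_n
  y_{n+1}/y_n = 1 + 2/5z + 3/5z(1+5/7z) = 1 + z + 3/7z²
  so R(z) = 1 + z + 3/7z².

Find x<0 with |R(x)|<1.
x=-0.56: |R|=0.5744
R=1: x+3/7x²=0 ⇒ x=−7/3=-2.3333; min R=1−1/(4·3/7)=0.4167>−1
Confirm numerically:
  x=-2.067: |R|=0.76407 <1
  x=-1.709: |R|=0.54272 <1
  x=-1.571: |R|=0.48673 <1
  x=-2.903: |R|=1.70875 >1
  x=-2.631: |R|=1.33564 >1
  x=-2.446: |R|=1.11811 >1
Interval (-2.3333, 0).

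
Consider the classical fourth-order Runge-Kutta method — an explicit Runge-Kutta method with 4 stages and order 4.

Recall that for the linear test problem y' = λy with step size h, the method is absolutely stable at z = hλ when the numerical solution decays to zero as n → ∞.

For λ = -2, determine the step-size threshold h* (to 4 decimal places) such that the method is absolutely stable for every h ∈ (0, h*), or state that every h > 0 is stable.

(-2.7853,0); λ=-2 ⇒ h* = 1.3926.

On y'=λy, z=hλ:
  order 4, 4-stage ⇒ R(z)=1+z+z^2/2+z^3/6+z^4/24
  (e.g. R(-0.35)=0.70473, |R|=0.70473)

Boundary: |R(x)|=1, x<0.
x=-0.35: |R|=0.7047
|R(-3.02)|=1.4155 |R(-2.24)|=0.4446 |R(-1.44)|=0.2783
Bisect:
  x_lo=-3.1654 |R|=1.7415  x_hi=-0.0566 |R|=0.9449
  mid=-1.61102 |R|=0.27047 →hi
  mid=-2.38821 |R|=0.54879 →hi
  mid=-2.77680 |R|=0.98728 →hi
  mid=-2.97110 |R|=1.31824 →lo
  mid=-2.87395 |R|=1.14211 →lo
  mid=-2.82538 |R|=1.06214 →lo
  mid=-2.80109 |R|=1.02408 →lo
  mid=-2.78895 |R|=1.00552 →lo
  mid=-2.78288 |R|=0.99636 →hi
  ...
  [-2.78534,-2.78515] ⇒ x*=-2.7853
Interval (-2.7853, 0).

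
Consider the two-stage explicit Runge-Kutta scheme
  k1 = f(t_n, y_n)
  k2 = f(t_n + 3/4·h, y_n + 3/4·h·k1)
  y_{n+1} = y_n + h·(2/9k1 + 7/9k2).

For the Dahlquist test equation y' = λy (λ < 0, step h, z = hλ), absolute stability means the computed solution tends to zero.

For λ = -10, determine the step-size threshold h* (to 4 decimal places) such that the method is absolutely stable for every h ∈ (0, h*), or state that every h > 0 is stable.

Test eqn y'=λy, z=hλ:
  k1=λy_n ⇒ h·k1=z·y_n;  k2=λ(1+3/4z)y_n ⇒ h·k2=z(1+3/4z)y_n
  y_{n+1}/y_n = 1 + 2/9z + 7/9z(1+3/4z) = 1 + z + 7/12z²
  Hence R(z) = 1 + z + 7/12z².

Solve |R(x)|<1 on ℝ⁻.
x=-0.8: |R|=0.5733
R=1: x+7/12x²=0 ⇒ x=−12/7=-1.7143; min R=1−1/(4·7/12)=0.5714>−1
Confirm numerically:
  x=-1.116: |R|=0.61052 <1
  x=-0.996: |R|=0.58268 <1
  x=-0.965: |R|=0.57821 <1
  x=-0.789: |R|=0.57414 <1
  x=-2.246: |R|=1.69663 >1
  x=-2.007: |R|=1.34270 >1
  x=-1.786: |R|=1.07471 >1
Stable set (-1.7143, 0).

(-1.7143,0); λ=-10 ⇒ h* = (12/7)/10 = 0.1714.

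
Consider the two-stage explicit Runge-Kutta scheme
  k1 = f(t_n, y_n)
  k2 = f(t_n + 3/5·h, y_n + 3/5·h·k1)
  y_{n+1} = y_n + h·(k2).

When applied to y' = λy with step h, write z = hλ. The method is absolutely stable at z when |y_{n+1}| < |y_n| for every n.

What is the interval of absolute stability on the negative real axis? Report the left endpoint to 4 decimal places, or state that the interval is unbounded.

With y'=λy (z=hλ):
  k1=λy_n ⇒ h·k1=z·y_n;  k2=λ(1+3/5z)y_n ⇒ h·k2=z(1+3/5z)y_n
  y_{n+1}/y_n = 1 + z(1+3/5z) = 1 + z + 3/5z²
  Hence R(z) = 1 + z + 3/5z².

Boundary: |R(x)|=1, x<0.
x=-0.57: |R|=0.6249
R=1: x+3/5x²=0 ⇒ x=−5/3=-1.6667; min R=1−1/(4·3/5)=0.5833>−1
Confirm numerically:
  x=-1.320: |R|=0.72544 <1
  x=-1.272: |R|=0.69879 <1
  x=-0.906: |R|=0.58650 <1
  x=-0.792: |R|=0.58436 <1
  x=-1.754: |R|=1.09191 >1
  x=-1.698: |R|=1.03192 >1
So |R|<1 on (-1.6667, 0).

(-1.6667, 0).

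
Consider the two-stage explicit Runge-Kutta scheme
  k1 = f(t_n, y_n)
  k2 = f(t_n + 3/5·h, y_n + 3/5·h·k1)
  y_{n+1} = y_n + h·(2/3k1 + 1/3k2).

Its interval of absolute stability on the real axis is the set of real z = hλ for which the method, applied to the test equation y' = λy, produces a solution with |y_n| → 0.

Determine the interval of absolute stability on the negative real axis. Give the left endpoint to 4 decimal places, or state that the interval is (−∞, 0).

With y'=λy (z=hλ):
  k1=λy_n ⇒ h·k1=z·y_n;  k2=λ(1+3/5z)y_n ⇒ h·k2=z(1+3/5z)y_n
  y_{n+1}/y_n = 1 + 2/3z + 1/3z(1+3/5z) = 1 + z + 1/5z²
  Hence R(z) = 1 + z + 1/5z².

Need |R(x)|<1, x<0.
x=-0.75: |R|=0.3625
R=1: x+1/5x²=0 ⇒ x=−5=-5.0000; min R=1−1/(4·1/5)=-0.2500>−1
Confirm numerically:
  x=-4.463: |R|=0.52067 <1
  x=-4.312: |R|=0.40667 <1
  x=-3.461: |R|=0.06530 <1
  x=-3.205: |R|=0.15060 <1
  x=-5.575: |R|=1.64112 >1
  x=-5.472: |R|=1.51656 >1
Stable set (-5.0000, 0).

z∈(-5.0000,0).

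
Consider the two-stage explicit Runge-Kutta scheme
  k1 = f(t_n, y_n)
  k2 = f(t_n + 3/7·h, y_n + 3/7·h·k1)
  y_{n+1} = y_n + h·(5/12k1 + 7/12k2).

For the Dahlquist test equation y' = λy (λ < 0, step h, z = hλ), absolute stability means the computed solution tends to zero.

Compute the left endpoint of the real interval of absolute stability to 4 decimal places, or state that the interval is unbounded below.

With y'=λy (z=hλ):
  k1=λy_n ⇒ h·k1=z·y_n;  k2=λ(1+3/7z)y_n ⇒ h·k2=z(1+3/7z)y_n
  y_{n+1}/y_n = 1 + 5/12z + 7/12z(1+3/7z) = 1 + z + 1/4z²
  Hence R(z) = 1 + z + 1/4z².

Solve |R(x)|<1 on ℝ⁻.
x=-1.79: |R|=0.0110
R=1: x+1/4x²=0 ⇒ x=−4=-4.0000; min R=1−1/(4·1/4)=0.0000>−1
Confirm numerically:
  x=-3.708: |R|=0.72932 <1
  x=-3.592: |R|=0.63362 <1
  x=-3.321: |R|=0.43626 <1
  x=-2.069: |R|=0.00119 <1
  x=-4.480: |R|=1.53760 >1
  x=-4.425: |R|=1.47016 >1
So |R|<1 on (-4.0000, 0).

z* = -4.0000.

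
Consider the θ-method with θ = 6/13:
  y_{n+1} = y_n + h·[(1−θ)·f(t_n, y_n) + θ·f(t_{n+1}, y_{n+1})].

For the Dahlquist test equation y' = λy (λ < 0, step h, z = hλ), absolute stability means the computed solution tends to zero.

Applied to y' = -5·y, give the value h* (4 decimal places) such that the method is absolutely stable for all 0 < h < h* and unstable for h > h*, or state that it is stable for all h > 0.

(-26.0000,0); λ=-5 ⇒ h* = (26)/5 = 5.2000.

Set f=λy, z=hλ:
  y_{n+1} = y_n + z·[7/13·y_n + 6/13·y_{n+1}] ⇒ (1 − 6/13z)y_{n+1} = (1 + 7/13z)y_n
  Hence R(z) = (1 + 7/13z)/(1 − 6/13z).

Boundary: |R(x)|=1, x<0.
x=-0.34: |R|=0.7061
R=−1: 1+7/13x = −1+6/13x ⇒ -1/13x=2 ⇒ x=2/(-1/13)=-26.0000
Confirm numerically:
  x=-24.431: |R|=0.99017 <1
  x=-16.418: |R|=0.91407 <1
  x=-11.192: |R|=0.81525 <1
  x=-26.446: |R|=1.00260 >1
  x=-26.372: |R|=1.00217 >1
Interval (-26.0000, 0).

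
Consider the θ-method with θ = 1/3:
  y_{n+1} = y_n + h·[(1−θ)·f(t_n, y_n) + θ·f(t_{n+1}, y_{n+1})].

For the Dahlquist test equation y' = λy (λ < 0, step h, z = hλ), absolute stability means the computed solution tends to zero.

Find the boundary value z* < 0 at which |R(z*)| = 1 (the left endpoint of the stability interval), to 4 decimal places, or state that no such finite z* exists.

Test eqn y'=λy, z=hλ:
  y_{n+1} = y_n + z·[2/3·y_n + 1/3·y_{n+1}] ⇒ (1 − 1/3z)y_{n+1} = (1 + 2/3z)y_n
  Hence R(z) = (1 + 2/3z)/(1 − 1/3z).

Boundary: |R(x)|=1, x<0.
x=-1.57: |R|=0.0306
R=−1: 1+2/3x = −1+1/3x ⇒ -1/3x=2 ⇒ x=2/(-1/3)=-6.0000
Confirm numerically:
  x=-5.809: |R|=0.97832 <1
  x=-4.037: |R|=0.72105 <1
  x=-3.606: |R|=0.63760 <1
  x=-3.533: |R|=0.62238 <1
  x=-6.527: |R|=1.05532 >1
  x=-6.379: |R|=1.04041 >1
  x=-6.325: |R|=1.03485 >1
So |R|<1 on (-6.0000, 0).

z* = -6.0000.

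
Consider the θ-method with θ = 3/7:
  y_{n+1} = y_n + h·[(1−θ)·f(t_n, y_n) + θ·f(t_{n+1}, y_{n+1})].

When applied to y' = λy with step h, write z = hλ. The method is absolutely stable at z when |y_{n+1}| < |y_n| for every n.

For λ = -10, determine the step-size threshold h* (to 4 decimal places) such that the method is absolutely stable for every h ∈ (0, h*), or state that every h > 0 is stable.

(-14.0000,0); λ=-10 ⇒ h* = (14)/10 = 1.4000.

With y'=λy (z=hλ):
  y_{n+1} = y_n + z·[4/7·y_n + 3/7·y_{n+1}] ⇒ (1 − 3/7z)y_{n+1} = (1 + 4/7z)y_n
  ⇒ R(z) = (1 + 4/7z)/(1 − 3/7z).

Boundary: |R(x)|=1, x<0.
x=-0.77: |R|=0.4211
R=−1: 1+4/7x = −1+3/7x ⇒ -1/7x=2 ⇒ x=2/(-1/7)=-14.0000
Confirm numerically:
  x=-11.989: |R|=0.95320 <1
  x=-9.648: |R|=0.87892 <1
  x=-7.324: |R|=0.76957 <1
  x=-14.562: |R|=1.01109 >1
  x=-14.402: |R|=1.00801 >1
  x=-14.214: |R|=1.00431 >1
So |R|<1 on (-14.0000, 0).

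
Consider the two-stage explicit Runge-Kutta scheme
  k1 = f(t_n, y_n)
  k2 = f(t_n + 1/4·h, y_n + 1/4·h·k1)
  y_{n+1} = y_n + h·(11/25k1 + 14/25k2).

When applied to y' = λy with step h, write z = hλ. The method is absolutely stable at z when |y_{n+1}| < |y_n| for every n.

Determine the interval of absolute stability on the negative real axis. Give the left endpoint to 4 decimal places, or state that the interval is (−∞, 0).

(-7.1429, 0).

Set f=λy, z=hλ:
  k1=λy_n ⇒ h·k1=z·y_n;  k2=λ(1+1/4z)y_n ⇒ h·k2=z(1+1/4z)y_n
  y_{n+1}/y_n = 1 + 11/25z + 14/25z(1+1/4z) = 1 + z + 7/50z²
  Hence R(z) = 1 + z + 7/50z².

Find x<0 with |R(x)|<1.
x=-1.41: |R|=0.1317
R=1: x+7/50x²=0 ⇒ x=−50/7=-7.1429; min R=1−1/(4·7/50)=-0.7857>−1
Confirm numerically:
  x=-3.798: |R|=0.77853 <1
  x=-3.782: |R|=0.77951 <1
  x=-3.689: |R|=0.78378 <1
  x=-3.438: |R|=0.78322 <1
  x=-7.479: |R|=1.35196 >1
  x=-7.350: |R|=1.21315 >1
  x=-7.347: |R|=1.20998 >1
Stable set (-7.1429, 0).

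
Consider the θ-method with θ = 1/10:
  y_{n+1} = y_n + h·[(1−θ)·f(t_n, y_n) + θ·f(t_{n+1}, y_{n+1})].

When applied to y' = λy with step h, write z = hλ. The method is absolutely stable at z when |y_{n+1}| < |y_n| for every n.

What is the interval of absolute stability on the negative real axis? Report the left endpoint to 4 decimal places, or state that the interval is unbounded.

(-2.5000, 0).

Test eqn y'=λy, z=hλ:
  y_{n+1} = y_n + z·[9/10·y_n + 1/10·y_{n+1}] ⇒ (1 − 1/10z)y_{n+1} = (1 + 9/10z)y_n
  R(z) = (1 + 9/10z)/(1 − 1/10z).

Find x<0 with |R(x)|<1.
x=-0.56: |R|=0.4697
R=−1: 1+9/10x = −1+1/10x ⇒ -4/5x=2 ⇒ x=2/(-4/5)=-2.5000
Confirm numerically:
  x=-2.409: |R|=0.94133 <1
  x=-1.997: |R|=0.66458 <1
  x=-1.874: |R|=0.57824 <1
  x=-3.040: |R|=1.33129 >1
  x=-2.779: |R|=1.17466 >1
  x=-2.709: |R|=1.13156 >1
Stable set (-2.5000, 0).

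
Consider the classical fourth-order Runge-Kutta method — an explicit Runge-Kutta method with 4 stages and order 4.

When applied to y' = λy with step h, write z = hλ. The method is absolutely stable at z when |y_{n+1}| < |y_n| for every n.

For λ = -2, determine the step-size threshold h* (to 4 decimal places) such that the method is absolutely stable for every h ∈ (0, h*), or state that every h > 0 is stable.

(-2.7853,0); λ=-2 ⇒ h* = 1.3926.

Set f=λy, z=hλ:
  order 4, 4-stage ⇒ R(z)=1+z+z^2/2+z^3/6+z^4/24
  (e.g. R(-1.1)=0.34417, |R|=0.34417)

Find x<0 with |R(x)|<1.
x=-1.1: |R|=0.3442
|R(-2.01)|=0.3367 |R(-1.76)|=0.2800 |R(-0.66)|=0.5178
Bisect:
  x_lo=-3.4404 |R|=2.5284  x_hi=-0.0896 |R|=0.9143
  mid=-1.76499 |R|=0.28058 →hi
  mid=-2.60271 |R|=0.75785 →hi
  mid=-3.02157 |R|=1.41872 →lo
  mid=-2.81214 |R|=1.04123 →lo
  mid=-2.70742 |R|=0.88880 →hi
  mid=-2.75978 |R|=0.96221 →hi
  mid=-2.78596 |R|=1.00100 →lo
  mid=-2.77287 |R|=0.98143 →hi
  mid=-2.77941 |R|=0.99117 →hi
  ...
  [-2.78534,-2.78514] ⇒ x*=-2.7853
Stable set (-2.7853, 0).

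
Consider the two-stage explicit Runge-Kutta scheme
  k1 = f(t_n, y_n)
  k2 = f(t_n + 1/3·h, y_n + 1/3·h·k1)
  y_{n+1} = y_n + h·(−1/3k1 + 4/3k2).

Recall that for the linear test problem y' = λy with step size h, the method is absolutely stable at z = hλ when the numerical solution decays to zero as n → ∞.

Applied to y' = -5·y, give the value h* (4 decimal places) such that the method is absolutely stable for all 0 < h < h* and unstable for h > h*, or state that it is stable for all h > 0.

(-2.2500,0); λ=-5 ⇒ h* = (9/4)/5 = 0.4500.

Set f=λy, z=hλ:
  k1=λy_n ⇒ h·k1=z·y_n;  k2=λ(1+1/3z)y_n ⇒ h·k2=z(1+1/3z)y_n
  y_{n+1}/y_n = 1 − 1/3z + 4/3z(1+1/3z) = 1 + z + 4/9z²
  Hence R(z) = 1 + z + 4/9z².

Boundary: |R(x)|=1, x<0.
x=-0.56: |R|=0.5794
R=1: x+4/9x²=0 ⇒ x=−9/4=-2.2500; min R=1−1/(4·4/9)=0.4375>−1
Confirm numerically:
  x=-1.593: |R|=0.53484 <1
  x=-1.307: |R|=0.45222 <1
  x=-1.264: |R|=0.44609 <1
  x=-0.922: |R|=0.45582 <1
  x=-2.584: |R|=1.38358 >1
  x=-2.488: |R|=1.26318 >1
Stable set (-2.2500, 0).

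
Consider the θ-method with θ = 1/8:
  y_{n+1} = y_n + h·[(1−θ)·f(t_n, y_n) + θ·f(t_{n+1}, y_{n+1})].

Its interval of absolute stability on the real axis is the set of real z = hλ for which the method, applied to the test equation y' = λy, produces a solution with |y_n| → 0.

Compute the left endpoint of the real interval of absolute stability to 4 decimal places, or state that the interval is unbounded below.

left endpoint -2.6667.

On y'=λy, z=hλ:
  y_{n+1} = y_n + z·[7/8·y_n + 1/8·y_{n+1}] ⇒ (1 − 1/8z)y_{n+1} = (1 + 7/8z)y_n
  ⇒ R(z) = (1 + 7/8z)/(1 − 1/8z).

Find x<0 with |R(x)|<1.
x=-1.28: |R|=0.1034
R=−1: 1+7/8x = −1+1/8x ⇒ -3/4x=2 ⇒ x=2/(-3/4)=-2.6667
Confirm numerically:
  x=-2.477: |R|=0.89138 <1
  x=-2.255: |R|=0.75914 <1
  x=-1.683: |R|=0.39048 <1
  x=-1.126: |R|=0.01293 <1
  x=-3.187: |R|=1.27907 >1
  x=-3.181: |R|=1.27600 >1
Interval (-2.6667, 0).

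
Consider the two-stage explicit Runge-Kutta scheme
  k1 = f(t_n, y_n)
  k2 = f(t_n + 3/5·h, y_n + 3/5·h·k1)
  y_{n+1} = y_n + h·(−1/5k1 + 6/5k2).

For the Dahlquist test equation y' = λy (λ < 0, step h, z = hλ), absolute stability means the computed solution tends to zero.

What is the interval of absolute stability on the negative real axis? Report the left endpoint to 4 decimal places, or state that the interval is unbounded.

z∈(-1.3889,0).

On y'=λy, z=hλ:
  k1=λy_n ⇒ h·k1=z·y_n;  k2=λ(1+3/5z)y_n ⇒ h·k2=z(1+3/5z)y_n
  y_{n+1}/y_n = 1 − 1/5z + 6/5z(1+3/5z) = 1 + z + 18/25z²
  so R(z) = 1 + z + 18/25z².

Boundary: |R(x)|=1, x<0.
x=-1.04: |R|=0.7388
R=1: x+18/25x²=0 ⇒ x=−25/18=-1.3889; min R=1−1/(4·18/25)=0.6528>−1
Confirm numerically:
  x=-1.141: |R|=0.79635 <1
  x=-1.050: |R|=0.74380 <1
  x=-0.867: |R|=0.67422 <1
  x=-1.651: |R|=1.31158 >1
  x=-1.604: |R|=1.24843 >1
  x=-1.579: |R|=1.21613 >1
Interval (-1.3889, 0).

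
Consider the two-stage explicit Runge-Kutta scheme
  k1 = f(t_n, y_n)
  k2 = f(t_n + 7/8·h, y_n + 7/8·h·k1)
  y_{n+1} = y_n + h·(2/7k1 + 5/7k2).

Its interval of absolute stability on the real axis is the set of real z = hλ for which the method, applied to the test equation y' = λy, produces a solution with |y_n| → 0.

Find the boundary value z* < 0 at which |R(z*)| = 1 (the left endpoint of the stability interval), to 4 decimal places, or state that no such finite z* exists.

left endpoint -1.6000.

Test eqn y'=λy, z=hλ:
  k1=λy_n ⇒ h·k1=z·y_n;  k2=λ(1+7/8z)y_n ⇒ h·k2=z(1+7/8z)y_n
  y_{n+1}/y_n = 1 + 2/7z + 5/7z(1+7/8z) = 1 + z + 5/8z²
  R(z) = 1 + z + 5/8z².

Find x<0 with |R(x)|<1.
x=-1.75: |R|=1.1641
R=1: x+5/8x²=0 ⇒ x=−8/5=-1.6000; min R=1−1/(4·5/8)=0.6000>−1
Confirm numerically:
  x=-1.258: |R|=0.73110 <1
  x=-1.117: |R|=0.66281 <1
  x=-1.053: |R|=0.64001 <1
  x=-2.007: |R|=1.51053 >1
  x=-1.913: |R|=1.37423 >1
Stable set (-1.6000, 0).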